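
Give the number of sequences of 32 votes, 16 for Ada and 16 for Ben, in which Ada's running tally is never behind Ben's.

Reading a vote for the leader as '(' and for the other as ')' turns such a sequence into a balanced string of 16 pairs, so the count is C_16.
C_16 = C_15 · 2(2·15+1)/(15+2) = 9694845 · 62/17 = 35357670.

35357670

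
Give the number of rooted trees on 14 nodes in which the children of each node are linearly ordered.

742900

A rooted plane tree on 14 nodes has 13 edges, and such trees are counted by C_13.
C_13 = 742900.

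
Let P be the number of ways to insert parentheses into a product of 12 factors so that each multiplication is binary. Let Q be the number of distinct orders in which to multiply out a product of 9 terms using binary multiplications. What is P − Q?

57356

Ways to associate a product of 12 factors correspond to binary trees on 12 leaves, so the count is C_11. So P = C_11 = 58786.
Bracketing 9 factors into binary products is counted by C_{9−1} = C_8. So Q = C_8 = 1430.
P − Q = 58786 − 1430 = 57356.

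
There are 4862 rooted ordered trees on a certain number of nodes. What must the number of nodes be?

10

Rooted ordered trees on m nodes are counted by C_{m−1}. Since C_9 = 4862, the index is 9.
So the index is 9, and the number of nodes is 9 + 1 = 10.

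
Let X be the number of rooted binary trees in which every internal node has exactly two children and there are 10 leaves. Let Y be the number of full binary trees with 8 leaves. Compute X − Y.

Full binary trees with 10 leaves have 10−1 = 9 internal nodes, so there are C_9 of them. So X = C_9 = 4862.
Full binary trees with 8 leaves have 8−1 = 7 internal nodes, so there are C_7 of them. So Y = C_7 = 429.
X − Y = 4862 − 429 = 4433.

4433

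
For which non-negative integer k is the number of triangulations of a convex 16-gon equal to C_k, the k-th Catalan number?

Triangulations of a convex m-gon are counted by C_{m−2}; with m = 16 this is C_14.

14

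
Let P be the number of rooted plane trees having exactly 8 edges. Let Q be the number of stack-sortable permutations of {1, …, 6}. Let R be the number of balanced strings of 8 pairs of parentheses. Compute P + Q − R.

Rooted ordered trees with n edges are counted by C_n; here n = 8. So P = C_8 = 1430.
Stack-sortable permutations are exactly the 231-avoiding ones, counted by C_n; here n = 6. So Q = C_6 = 132.
With 8 pairs the number of balanced bracket strings is the Catalan number C_8. So R = C_8 = 1430.
P + Q − R = 1430 + 132 − 1430 = 132.

132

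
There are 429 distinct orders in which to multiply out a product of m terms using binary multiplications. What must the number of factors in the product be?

Parenthesizations of m factors are counted by C_{m−1}, and C_7 = 429.
So the index is 7, and the number of factors is 7 + 1 = 8.

8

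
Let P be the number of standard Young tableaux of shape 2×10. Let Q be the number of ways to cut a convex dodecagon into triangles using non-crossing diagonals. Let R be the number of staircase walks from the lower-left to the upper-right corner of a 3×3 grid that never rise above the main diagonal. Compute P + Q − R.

33587

Standard Young tableaux of shape 2×n are counted by C_n; here n = 10. So P = C_10 = 16796.
The number of triangulations of a 12-gon is the Catalan number C_10 (index = sides − 2). So Q = C_10 = 16796.
Sub-diagonal monotone paths from (0,0) to (3,3) biject with Dyck paths of semilength 3, giving C_3. So R = C_3 = 5.
P + Q − R = 16796 + 16796 − 5 = 33587.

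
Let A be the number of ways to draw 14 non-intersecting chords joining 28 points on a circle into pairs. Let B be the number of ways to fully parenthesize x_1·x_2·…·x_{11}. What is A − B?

Pairing 28 circle points by 14 non-crossing chords gives C_14 matchings. So A = C_14 = 2674440.
Parenthesizations of m factors correspond to full binary trees with m leaves, counted by C_{m−1}; m = 11 gives C_10. So B = C_10 = 16796.
A − B = 2674440 − 16796 = 2657644.

2657644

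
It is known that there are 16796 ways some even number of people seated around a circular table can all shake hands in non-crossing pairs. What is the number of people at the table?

20

Non-crossing handshake pairings of 2n people are counted by C_n. Since C_10 = 16796, the index is 10.
So n = 10, and there are 2n = 20 people.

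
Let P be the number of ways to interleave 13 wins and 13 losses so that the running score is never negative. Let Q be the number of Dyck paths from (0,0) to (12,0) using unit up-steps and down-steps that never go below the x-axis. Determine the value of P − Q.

Reading a vote for the leader as '(' and for the other as ')' turns such a sequence into a balanced string of 13 pairs, so the count is C_13. So P = C_13 = 742900.
Dyck paths of semilength n (length 2n) are counted by C_n; here n = 6. So Q = C_6 = 132.
P − Q = 742900 − 132 = 742768.

742768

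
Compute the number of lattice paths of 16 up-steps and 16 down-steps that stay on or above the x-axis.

35357670

Paths of 16 up- and 16 down-steps that never dip below the axis are Dyck paths; their count is C_16.
C_16 = C_15 · 2(2·15+1)/(15+2) = 9694845 · 62/17 = 35357670.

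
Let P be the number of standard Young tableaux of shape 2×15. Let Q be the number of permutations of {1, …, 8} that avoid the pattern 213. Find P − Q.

9693415

Standard Young tableaux of shape 2×n are counted by C_n; here n = 15. So P = C_15 = 9694845.
Permutations of [n] avoiding any single length-3 pattern are counted by C_n; here n = 8. So Q = C_8 = 1430.
P − Q = 9694845 − 1430 = 9693415.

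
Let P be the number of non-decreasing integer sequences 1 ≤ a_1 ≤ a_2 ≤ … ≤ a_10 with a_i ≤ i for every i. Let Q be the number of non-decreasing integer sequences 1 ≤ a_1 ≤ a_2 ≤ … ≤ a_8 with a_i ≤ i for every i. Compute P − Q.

15366

Weakly increasing sequences with a_i ≤ i biject with Dyck paths of semilength 10, so there are C_10. So P = C_10 = 16796.
Weakly increasing sequences with a_i ≤ i biject with Dyck paths of semilength 8, so there are C_8. So Q = C_8 = 1430.
P − Q = 16796 − 1430 = 15366.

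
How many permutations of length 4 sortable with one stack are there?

14

Stack-sortable permutations are exactly the 231-avoiding ones, counted by C_n; here n = 4.
C_4 = 14.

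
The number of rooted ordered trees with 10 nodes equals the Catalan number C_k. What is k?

Rooted ordered (plane) trees on m nodes have m−1 edges and are counted by C_{m−1}; m = 10 gives C_9.

9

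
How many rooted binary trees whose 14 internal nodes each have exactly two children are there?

Full binary trees with n internal nodes are counted by C_n; here n = 14.
C_14 = C_13 · 2(2·13+1)/(13+2) = 742900 · 54/15 = 2674440.

2674440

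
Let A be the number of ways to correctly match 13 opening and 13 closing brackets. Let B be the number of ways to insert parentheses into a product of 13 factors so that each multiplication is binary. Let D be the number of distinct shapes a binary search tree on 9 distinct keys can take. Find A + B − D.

946050

With 13 pairs the number of balanced bracket strings is the Catalan number C_13. So A = C_13 = 742900.
Bracketing 13 factors into binary products is counted by C_{13−1} = C_12. So B = C_12 = 208012.
Binary trees (left/right distinguished) on n nodes are counted by C_n; here n = 9. So D = C_9 = 4862.
A + B − D = 742900 + 208012 − 4862 = 946050.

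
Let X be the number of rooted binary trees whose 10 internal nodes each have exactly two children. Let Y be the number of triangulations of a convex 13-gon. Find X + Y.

75582

The number of full binary trees on 10 internal nodes is the Catalan number C_10. So X = C_10 = 16796.
Triangulations of a convex m-gon are counted by C_{m−2}; with m = 13 this is C_11. So Y = C_11 = 58786.
X + Y = 16796 + 58786 = 75582.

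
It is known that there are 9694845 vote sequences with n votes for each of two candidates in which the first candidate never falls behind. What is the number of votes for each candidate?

Such ballot sequences with n votes each are counted by C_n. The Catalan number equal to 9694845 is C_15.

15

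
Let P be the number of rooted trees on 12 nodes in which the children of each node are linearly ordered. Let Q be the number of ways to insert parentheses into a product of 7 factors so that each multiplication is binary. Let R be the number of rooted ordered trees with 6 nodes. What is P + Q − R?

58876

Rooted ordered (plane) trees on m nodes have m−1 edges and are counted by C_{m−1}; m = 12 gives C_11. So P = C_11 = 58786.
Ways to associate a product of 7 factors correspond to binary trees on 7 leaves, so the count is C_6. So Q = C_6 = 132.
A rooted plane tree on 6 nodes has 5 edges, and such trees are counted by C_5. So R = C_5 = 42.
P + Q − R = 58786 + 132 − 42 = 58876.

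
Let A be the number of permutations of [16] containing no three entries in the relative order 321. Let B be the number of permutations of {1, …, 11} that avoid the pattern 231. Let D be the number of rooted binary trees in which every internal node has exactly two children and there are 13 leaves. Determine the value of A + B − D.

Permutations of [n] avoiding any single length-3 pattern are counted by C_n; here n = 16. So A = C_16 = 35357670.
For any fixed pattern of length 3, the pattern-avoiding permutations of [11] number C_11. So B = C_11 = 58786.
Full binary trees with 13 leaves have 13−1 = 12 internal nodes, so there are C_12 of them. So D = C_12 = 208012.
A + B − D = 35357670 + 58786 − 208012 = 35208444.

35208444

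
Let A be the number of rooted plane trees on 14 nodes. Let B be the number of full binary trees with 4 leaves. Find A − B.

Rooted ordered (plane) trees on m nodes have m−1 edges and are counted by C_{m−1}; m = 14 gives C_13. So A = C_13 = 742900.
Full binary trees with 4 leaves have 4−1 = 3 internal nodes, so there are C_3 of them. So B = C_3 = 5.
A − B = 742900 − 5 = 742895.

742895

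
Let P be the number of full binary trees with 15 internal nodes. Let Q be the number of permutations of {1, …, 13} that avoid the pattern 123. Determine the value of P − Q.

8951945

Full binary trees with n internal nodes are counted by C_n; here n = 15. So P = C_15 = 9694845.
Permutations of [n] avoiding any single length-3 pattern are counted by C_n; here n = 13. So Q = C_13 = 742900.
P − Q = 9694845 − 742900 = 8951945.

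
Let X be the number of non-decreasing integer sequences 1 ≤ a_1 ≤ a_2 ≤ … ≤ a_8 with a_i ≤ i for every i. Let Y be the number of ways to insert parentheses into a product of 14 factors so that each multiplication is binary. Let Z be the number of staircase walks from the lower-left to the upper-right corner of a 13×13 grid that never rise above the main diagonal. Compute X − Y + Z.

Weakly increasing sequences with a_i ≤ i biject with Dyck paths of semilength 8, so there are C_8. So X = C_8 = 1430.
Parenthesizations of m factors correspond to full binary trees with m leaves, counted by C_{m−1}; m = 14 gives C_13. So Y = C_13 = 742900.
Sub-diagonal monotone paths from (0,0) to (13,13) biject with Dyck paths of semilength 13, giving C_13. So Z = C_13 = 742900.
X − Y + Z = 1430 − 742900 + 742900 = 1430.

1430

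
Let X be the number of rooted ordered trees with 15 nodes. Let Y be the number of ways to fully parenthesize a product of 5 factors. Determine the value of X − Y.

2674426

Rooted ordered (plane) trees on m nodes have m−1 edges and are counted by C_{m−1}; m = 15 gives C_14. So X = C_14 = 2674440.
Parenthesizations of m factors correspond to full binary trees with m leaves, counted by C_{m−1}; m = 5 gives C_4. So Y = C_4 = 14.
X − Y = 2674440 − 14 = 2674426.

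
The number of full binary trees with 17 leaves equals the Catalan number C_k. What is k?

16

Full binary trees with 17 leaves have 17−1 = 16 internal nodes, so there are C_16 of them.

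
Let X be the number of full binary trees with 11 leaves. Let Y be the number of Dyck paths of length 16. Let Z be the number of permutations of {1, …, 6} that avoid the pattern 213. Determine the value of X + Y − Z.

18094

A full binary tree with L leaves has L−1 internal nodes and is counted by C_{L−1}; L = 11 gives C_10. So X = C_10 = 16796.
Paths of 8 up- and 8 down-steps that never dip below the axis are Dyck paths; their count is C_8. So Y = C_8 = 1430.
For any fixed pattern of length 3, the pattern-avoiding permutations of [6] number C_6. So Z = C_6 = 132.
X + Y − Z = 16796 + 1430 − 132 = 18094.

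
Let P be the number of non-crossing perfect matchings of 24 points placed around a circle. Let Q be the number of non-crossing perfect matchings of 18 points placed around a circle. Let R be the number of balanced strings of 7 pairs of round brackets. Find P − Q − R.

202721

Pairing 24 circle points by 12 non-crossing chords gives C_12 matchings. So P = C_12 = 208012.
Pairing 18 circle points by 9 non-crossing chords gives C_9 matchings. So Q = C_9 = 4862.
Balanced strings of n pairs of brackets are counted by C_n; here n = 7. So R = C_7 = 429.
P − Q − R = 208012 − 4862 − 429 = 202721.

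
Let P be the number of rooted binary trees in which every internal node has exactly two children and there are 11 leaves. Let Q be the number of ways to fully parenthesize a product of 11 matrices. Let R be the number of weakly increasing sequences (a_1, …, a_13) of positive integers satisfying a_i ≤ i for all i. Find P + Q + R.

A full binary tree with L leaves has L−1 internal nodes and is counted by C_{L−1}; L = 11 gives C_10. So P = C_10 = 16796.
Parenthesizations of m factors correspond to full binary trees with m leaves, counted by C_{m−1}; m = 11 gives C_10. So Q = C_10 = 16796.
Such sub-staircase sequences of length n are counted by C_n; here n = 13. So R = C_13 = 742900.
P + Q + R = 16796 + 16796 + 742900 = 776492.

776492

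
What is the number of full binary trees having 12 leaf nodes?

Full binary trees with 12 leaves have 12−1 = 11 internal nodes, so there are C_11 of them.
C_11 = C(22,11)/12 = 705432/12 = 58786.

58786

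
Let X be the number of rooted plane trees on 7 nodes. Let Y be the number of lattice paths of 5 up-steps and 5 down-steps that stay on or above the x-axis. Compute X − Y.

90

Rooted ordered (plane) trees on m nodes have m−1 edges and are counted by C_{m−1}; m = 7 gives C_6. So X = C_6 = 132.
Paths of 5 up- and 5 down-steps that never dip below the axis are Dyck paths; their count is C_5. So Y = C_5 = 42.
X − Y = 132 − 42 = 90.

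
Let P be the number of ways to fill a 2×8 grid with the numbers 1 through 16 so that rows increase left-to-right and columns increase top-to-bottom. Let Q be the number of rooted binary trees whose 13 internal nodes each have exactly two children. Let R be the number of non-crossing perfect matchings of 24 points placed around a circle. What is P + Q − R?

Standard Young tableaux of shape 2×n are counted by C_n; here n = 8. So P = C_8 = 1430.
Full binary trees with n internal nodes are counted by C_n; here n = 13. So Q = C_13 = 742900.
Non-crossing perfect matchings of 2n points on a circle are counted by C_n; with 24 points, n = 12. So R = C_12 = 208012.
P + Q − R = 1430 + 742900 − 208012 = 536318.

536318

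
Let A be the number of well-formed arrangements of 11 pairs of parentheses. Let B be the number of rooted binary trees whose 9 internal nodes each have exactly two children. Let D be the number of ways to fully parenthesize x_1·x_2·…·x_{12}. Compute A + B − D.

A balanced arrangement of 11 bracket pairs is a Dyck word of semilength 11, so the count is C_11. So A = C_11 = 58786.
The number of full binary trees on 9 internal nodes is the Catalan number C_9. So B = C_9 = 4862.
Parenthesizations of m factors correspond to full binary trees with m leaves, counted by C_{m−1}; m = 12 gives C_11. So D = C_11 = 58786.
A + B − D = 58786 + 4862 − 58786 = 4862.

4862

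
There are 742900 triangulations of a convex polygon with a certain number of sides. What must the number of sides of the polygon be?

15

Triangulations of a convex m-gon are counted by C_{m−2}. The Catalan number equal to 742900 is C_13.
So m − 2 = 13, giving m = 15 sides.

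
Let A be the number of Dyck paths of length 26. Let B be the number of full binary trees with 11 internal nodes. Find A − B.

Paths of 13 up- and 13 down-steps that never dip below the axis are Dyck paths; their count is C_13. So A = C_13 = 742900.
The number of full binary trees on 11 internal nodes is the Catalan number C_11. So B = C_11 = 58786.
A − B = 742900 − 58786 = 684114.

684114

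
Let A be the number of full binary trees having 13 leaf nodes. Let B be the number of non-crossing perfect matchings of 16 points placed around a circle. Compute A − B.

Full binary trees with 13 leaves have 13−1 = 12 internal nodes, so there are C_12 of them. So A = C_12 = 208012.
Non-crossing perfect matchings of 2n points on a circle are counted by C_n; with 16 points, n = 8. So B = C_8 = 1430.
A − B = 208012 − 1430 = 206582.

206582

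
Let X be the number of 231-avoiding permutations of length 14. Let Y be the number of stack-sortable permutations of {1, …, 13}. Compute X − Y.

For any fixed pattern of length 3, the pattern-avoiding permutations of [14] number C_14. So X = C_14 = 2674440.
By Knuth's characterisation, the stack-sortable permutations of length 13 are the 231-avoiders, numbering C_13. So Y = C_13 = 742900.
X − Y = 2674440 − 742900 = 1931540.

1931540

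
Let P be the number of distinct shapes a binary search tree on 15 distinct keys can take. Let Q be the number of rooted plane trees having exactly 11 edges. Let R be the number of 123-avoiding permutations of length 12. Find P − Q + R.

9844071

Binary trees (left/right distinguished) on n nodes are counted by C_n; here n = 15. So P = C_15 = 9694845.
Rooted ordered trees with n edges are counted by C_n; here n = 11. So Q = C_11 = 58786.
For any fixed pattern of length 3, the pattern-avoiding permutations of [12] number C_12. So R = C_12 = 208012.
P − Q + R = 9694845 − 58786 + 208012 = 9844071.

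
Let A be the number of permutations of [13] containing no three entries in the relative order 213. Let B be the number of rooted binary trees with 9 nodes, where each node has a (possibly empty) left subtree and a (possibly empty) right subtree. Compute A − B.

For any fixed pattern of length 3, the pattern-avoiding permutations of [13] number C_13. So A = C_13 = 742900.
Rooted binary trees with 9 nodes (each child slot possibly empty) number C_9. So B = C_9 = 4862.
A − B = 742900 − 4862 = 738038.

738038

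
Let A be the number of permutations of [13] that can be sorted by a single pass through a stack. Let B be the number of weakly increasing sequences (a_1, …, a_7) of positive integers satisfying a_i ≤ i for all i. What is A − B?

742471

By Knuth's characterisation, the stack-sortable permutations of length 13 are the 231-avoiders, numbering C_13. So A = C_13 = 742900.
Such sub-staircase sequences of length n are counted by C_n; here n = 7. So B = C_7 = 429.
A − B = 742900 − 429 = 742471.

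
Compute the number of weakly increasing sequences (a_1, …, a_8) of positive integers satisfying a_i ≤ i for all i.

Such sub-staircase sequences of length n are counted by C_n; here n = 8.
C_8 = C_7 · 2(2·7+1)/(7+2) = 429 · 30/9 = 1430.

1430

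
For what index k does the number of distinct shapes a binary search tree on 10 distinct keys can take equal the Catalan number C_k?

10

Rooted binary trees with 10 nodes (each child slot possibly empty) number C_10.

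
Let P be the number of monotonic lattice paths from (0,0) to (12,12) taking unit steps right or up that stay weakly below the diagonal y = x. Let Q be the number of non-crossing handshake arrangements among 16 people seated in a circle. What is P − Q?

Monotone paths in an n×n grid that stay weakly below the diagonal are counted by C_n; here n = 12. So P = C_12 = 208012.
Non-crossing handshake pairings of 2n people are counted by C_n; 16 people gives n = 8. So Q = C_8 = 1430.
P − Q = 208012 − 1430 = 206582.

206582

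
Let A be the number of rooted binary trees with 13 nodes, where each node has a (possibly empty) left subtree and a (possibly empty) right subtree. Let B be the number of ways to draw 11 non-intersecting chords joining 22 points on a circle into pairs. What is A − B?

Binary trees (left/right distinguished) on n nodes are counted by C_n; here n = 13. So A = C_13 = 742900.
Non-crossing perfect matchings of 2n points on a circle are counted by C_n; with 22 points, n = 11. So B = C_11 = 58786.
A − B = 742900 − 58786 = 684114.

684114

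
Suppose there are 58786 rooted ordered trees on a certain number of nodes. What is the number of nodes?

12

Rooted ordered trees on m nodes are counted by C_{m−1}. Since C_11 = 58786, the index is 11.
So the index is 11, and the number of nodes is 11 + 1 = 12.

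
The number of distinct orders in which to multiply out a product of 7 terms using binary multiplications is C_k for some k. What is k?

Parenthesizations of m factors correspond to full binary trees with m leaves, counted by C_{m−1}; m = 7 gives C_6.

6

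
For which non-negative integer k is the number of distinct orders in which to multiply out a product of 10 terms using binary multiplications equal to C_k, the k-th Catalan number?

9

Ways to associate a product of 10 factors correspond to binary trees on 10 leaves, so the count is C_9.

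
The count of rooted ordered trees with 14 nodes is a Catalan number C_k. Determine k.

Rooted ordered (plane) trees on m nodes have m−1 edges and are counted by C_{m−1}; m = 14 gives C_13.

13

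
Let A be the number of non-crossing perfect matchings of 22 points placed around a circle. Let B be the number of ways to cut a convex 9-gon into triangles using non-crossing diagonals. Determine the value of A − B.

58357

Non-crossing perfect matchings of 2n points on a circle are counted by C_n; with 22 points, n = 11. So A = C_11 = 58786.
A convex 9-gon is triangulated into 7 triangles, and the number of such triangulations is the Catalan number C_{9−2} = C_7. So B = C_7 = 429.
A − B = 58786 − 429 = 58357.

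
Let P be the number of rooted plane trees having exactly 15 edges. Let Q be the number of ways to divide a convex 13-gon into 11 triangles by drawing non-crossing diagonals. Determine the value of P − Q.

Rooted ordered trees with n edges are counted by C_n; here n = 15. So P = C_15 = 9694845.
The number of triangulations of a 13-gon is the Catalan number C_11 (index = sides − 2). So Q = C_11 = 58786.
P − Q = 9694845 − 58786 = 9636059.

9636059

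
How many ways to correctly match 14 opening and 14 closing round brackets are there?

2674440

A balanced arrangement of 14 bracket pairs is a Dyck word of semilength 14, so the count is C_14.
C_14 = C(28,14)/15 = 40116600/15 = 2674440.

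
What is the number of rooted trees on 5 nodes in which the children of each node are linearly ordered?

14

Rooted ordered (plane) trees on m nodes have m−1 edges and are counted by C_{m−1}; m = 5 gives C_4.
C_4 = 14.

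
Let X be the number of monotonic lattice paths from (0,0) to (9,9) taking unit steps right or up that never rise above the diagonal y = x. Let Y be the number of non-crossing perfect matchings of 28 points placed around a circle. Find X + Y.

2679302

Monotone paths in an n×n grid that stay weakly below the diagonal are counted by C_n; here n = 9. So X = C_9 = 4862.
Pairing 28 circle points by 14 non-crossing chords gives C_14 matchings. So Y = C_14 = 2674440.
X + Y = 4862 + 2674440 = 2679302.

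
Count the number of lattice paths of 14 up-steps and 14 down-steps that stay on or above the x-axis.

2674440

Paths of 14 up- and 14 down-steps that never dip below the axis are Dyck paths; their count is C_14.
C_14 = C_13 · 2(2·13+1)/(13+2) = 742900 · 54/15 = 2674440.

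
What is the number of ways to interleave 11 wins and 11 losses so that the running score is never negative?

58786

Ballot sequences with n votes each where one side never trails are Dyck words, counted by C_n; here n = 11.
C_11 = 58786.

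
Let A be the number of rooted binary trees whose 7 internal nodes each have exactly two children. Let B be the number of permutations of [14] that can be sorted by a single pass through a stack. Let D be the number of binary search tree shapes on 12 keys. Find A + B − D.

The number of full binary trees on 7 internal nodes is the Catalan number C_7. So A = C_7 = 429.
By Knuth's characterisation, the stack-sortable permutations of length 14 are the 231-avoiders, numbering C_14. So B = C_14 = 2674440.
Rooted binary trees with 12 nodes (each child slot possibly empty) number C_12. So D = C_12 = 208012.
A + B − D = 429 + 2674440 − 208012 = 2466857.

2466857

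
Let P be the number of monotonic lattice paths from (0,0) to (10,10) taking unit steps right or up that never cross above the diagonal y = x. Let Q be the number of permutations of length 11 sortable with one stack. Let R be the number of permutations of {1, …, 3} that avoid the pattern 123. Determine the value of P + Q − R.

Monotone paths in an n×n grid that stay weakly below the diagonal are counted by C_n; here n = 10. So P = C_10 = 16796.
Stack-sortable permutations are exactly the 231-avoiding ones, counted by C_n; here n = 11. So Q = C_11 = 58786.
For any fixed pattern of length 3, the pattern-avoiding permutations of [3] number C_3. So R = C_3 = 5.
P + Q − R = 16796 + 58786 − 5 = 75577.

75577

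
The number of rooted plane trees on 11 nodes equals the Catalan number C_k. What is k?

A rooted plane tree on 11 nodes has 10 edges, and such trees are counted by C_10.

10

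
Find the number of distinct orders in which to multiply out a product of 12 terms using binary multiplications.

Parenthesizations of m factors correspond to full binary trees with m leaves, counted by C_{m−1}; m = 12 gives C_11.
C_11 = 58786.

58786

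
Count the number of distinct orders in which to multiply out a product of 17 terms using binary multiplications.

35357670

Ways to associate a product of 17 factors correspond to binary trees on 17 leaves, so the count is C_16.
C_16 = C(32,16)/17 = 601080390/17 = 35357670.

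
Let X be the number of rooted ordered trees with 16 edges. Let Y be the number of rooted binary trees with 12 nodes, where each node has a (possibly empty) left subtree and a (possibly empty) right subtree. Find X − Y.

Rooted ordered trees with n edges are counted by C_n; here n = 16. So X = C_16 = 35357670.
There are C_n binary search tree shapes on n keys; with n = 12 that is C_12. So Y = C_12 = 208012.
X − Y = 35357670 − 208012 = 35149658.

35149658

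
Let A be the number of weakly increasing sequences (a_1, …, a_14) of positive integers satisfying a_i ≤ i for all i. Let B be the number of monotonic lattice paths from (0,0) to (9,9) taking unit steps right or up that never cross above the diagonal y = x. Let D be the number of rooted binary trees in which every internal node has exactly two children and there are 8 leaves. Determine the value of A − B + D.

2670007

Weakly increasing sequences with a_i ≤ i biject with Dyck paths of semilength 14, so there are C_14. So A = C_14 = 2674440.
Monotone paths in an n×n grid that stay weakly below the diagonal are counted by C_n; here n = 9. So B = C_9 = 4862.
A full binary tree with L leaves has L−1 internal nodes and is counted by C_{L−1}; L = 8 gives C_7. So D = C_7 = 429.
A − B + D = 2674440 − 4862 + 429 = 2670007.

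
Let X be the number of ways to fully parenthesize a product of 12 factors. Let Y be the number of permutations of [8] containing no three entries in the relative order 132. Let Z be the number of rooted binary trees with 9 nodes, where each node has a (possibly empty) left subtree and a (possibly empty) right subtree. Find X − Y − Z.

Bracketing 12 factors into binary products is counted by C_{12−1} = C_11. So X = C_11 = 58786.
Permutations of [n] avoiding any single length-3 pattern are counted by C_n; here n = 8. So Y = C_8 = 1430.
There are C_n binary search tree shapes on n keys; with n = 9 that is C_9. So Z = C_9 = 4862.
X − Y − Z = 58786 − 1430 − 4862 = 52494.

52494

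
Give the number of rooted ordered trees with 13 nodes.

Rooted ordered (plane) trees on m nodes have m−1 edges and are counted by C_{m−1}; m = 13 gives C_12.
C_12 = 208012.

208012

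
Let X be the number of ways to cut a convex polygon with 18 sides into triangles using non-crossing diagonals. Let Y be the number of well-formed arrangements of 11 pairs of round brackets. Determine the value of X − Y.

Triangulations of a convex m-gon are counted by C_{m−2}; with m = 18 this is C_16. So X = C_16 = 35357670.
With 11 pairs the number of balanced bracket strings is the Catalan number C_11. So Y = C_11 = 58786.
X − Y = 35357670 − 58786 = 35298884.

35298884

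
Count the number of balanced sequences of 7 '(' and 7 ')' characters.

A balanced arrangement of 7 bracket pairs is a Dyck word of semilength 7, so the count is C_7.
C_7 = C_6 · 2(2·6+1)/(6+2) = 132 · 26/8 = 429.

429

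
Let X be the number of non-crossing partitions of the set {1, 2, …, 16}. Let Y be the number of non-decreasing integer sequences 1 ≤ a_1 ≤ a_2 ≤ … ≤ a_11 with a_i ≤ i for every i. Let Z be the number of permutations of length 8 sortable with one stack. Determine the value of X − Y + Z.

Non-crossing partitions of an n-element set are counted by C_n; here n = 16. So X = C_16 = 35357670.
Weakly increasing sequences with a_i ≤ i biject with Dyck paths of semilength 11, so there are C_11. So Y = C_11 = 58786.
Stack-sortable permutations are exactly the 231-avoiding ones, counted by C_n; here n = 8. So Z = C_8 = 1430.
X − Y + Z = 35357670 − 58786 + 1430 = 35300314.

35300314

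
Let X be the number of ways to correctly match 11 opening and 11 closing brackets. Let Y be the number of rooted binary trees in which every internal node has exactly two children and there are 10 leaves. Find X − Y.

53924

A balanced arrangement of 11 bracket pairs is a Dyck word of semilength 11, so the count is C_11. So X = C_11 = 58786.
A full binary tree with L leaves has L−1 internal nodes and is counted by C_{L−1}; L = 10 gives C_9. So Y = C_9 = 4862.
X − Y = 58786 − 4862 = 53924.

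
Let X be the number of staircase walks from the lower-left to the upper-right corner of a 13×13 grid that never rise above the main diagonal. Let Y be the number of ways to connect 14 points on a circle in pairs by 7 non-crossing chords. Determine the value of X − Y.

Sub-diagonal monotone paths from (0,0) to (13,13) biject with Dyck paths of semilength 13, giving C_13. So X = C_13 = 742900.
Pairing 14 circle points by 7 non-crossing chords gives C_7 matchings. So Y = C_7 = 429.
X − Y = 742900 − 429 = 742471.

742471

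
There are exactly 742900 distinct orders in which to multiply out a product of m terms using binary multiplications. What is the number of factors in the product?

14

Parenthesizations of m factors are counted by C_{m−1}. The Catalan number equal to 742900 is C_13.
So the index is 13, and the number of factors is 13 + 1 = 14.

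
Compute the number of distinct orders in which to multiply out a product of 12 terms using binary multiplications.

Parenthesizations of m factors correspond to full binary trees with m leaves, counted by C_{m−1}; m = 12 gives C_11.
C_11 = C(22,11)/12 = 705432/12 = 58786.

58786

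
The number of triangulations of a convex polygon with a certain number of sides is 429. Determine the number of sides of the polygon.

Triangulations of a convex m-gon are counted by C_{m−2}. The Catalan number equal to 429 is C_7.
So m − 2 = 7, giving m = 9 sides.

9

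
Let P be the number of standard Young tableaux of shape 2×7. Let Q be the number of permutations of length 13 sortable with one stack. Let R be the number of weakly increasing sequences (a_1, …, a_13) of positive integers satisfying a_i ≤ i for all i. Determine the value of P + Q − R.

429

By the hook-length formula (or a Dyck-path bijection), SYT of shape 2×7 number C_7. So P = C_7 = 429.
By Knuth's characterisation, the stack-sortable permutations of length 13 are the 231-avoiders, numbering C_13. So Q = C_13 = 742900.
Such sub-staircase sequences of length n are counted by C_n; here n = 13. So R = C_13 = 742900.
P + Q − R = 429 + 742900 − 742900 = 429.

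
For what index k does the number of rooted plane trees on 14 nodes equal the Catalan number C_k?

13

A rooted plane tree on 14 nodes has 13 edges, and such trees are counted by C_13.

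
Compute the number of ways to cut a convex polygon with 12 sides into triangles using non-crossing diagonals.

Triangulations of a convex m-gon are counted by C_{m−2}; with m = 12 this is C_10.
C_10 = 16796.

16796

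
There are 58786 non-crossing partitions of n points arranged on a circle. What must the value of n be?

Non-crossing partitions of [n] are counted by C_n. Since C_11 = 58786, the index is 11.

11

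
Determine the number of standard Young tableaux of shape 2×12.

208012

By the hook-length formula (or a Dyck-path bijection), SYT of shape 2×12 number C_12.
C_12 = C(24,12)/13 = 2704156/13 = 208012.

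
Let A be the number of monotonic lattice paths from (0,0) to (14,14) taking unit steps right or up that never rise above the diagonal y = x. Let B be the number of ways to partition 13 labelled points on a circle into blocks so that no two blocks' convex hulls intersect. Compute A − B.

1931540

Monotone paths in an n×n grid that stay weakly below the diagonal are counted by C_n; here n = 14. So A = C_14 = 2674440.
The non-crossing partitions of [13] form a lattice of size C_13. So B = C_13 = 742900.
A − B = 2674440 − 742900 = 1931540.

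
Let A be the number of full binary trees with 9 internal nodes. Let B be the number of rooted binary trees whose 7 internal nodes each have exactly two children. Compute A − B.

4433

Full binary trees with n internal nodes are counted by C_n; here n = 9. So A = C_9 = 4862.
The number of full binary trees on 7 internal nodes is the Catalan number C_7. So B = C_7 = 429.
A − B = 4862 − 429 = 4433.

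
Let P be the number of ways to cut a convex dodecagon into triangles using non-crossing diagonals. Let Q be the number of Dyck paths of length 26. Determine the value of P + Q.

759696

The number of triangulations of a 12-gon is the Catalan number C_10 (index = sides − 2). So P = C_10 = 16796.
Dyck paths of semilength n (length 2n) are counted by C_n; here n = 13. So Q = C_13 = 742900.
P + Q = 16796 + 742900 = 759696.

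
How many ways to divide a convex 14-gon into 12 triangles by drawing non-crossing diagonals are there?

208012

The number of triangulations of a 14-gon is the Catalan number C_12 (index = sides − 2).
C_12 = 208012.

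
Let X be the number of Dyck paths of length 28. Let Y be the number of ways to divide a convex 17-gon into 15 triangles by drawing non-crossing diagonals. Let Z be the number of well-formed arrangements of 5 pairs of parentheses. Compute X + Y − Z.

12369243

Dyck paths of semilength n (length 2n) are counted by C_n; here n = 14. So X = C_14 = 2674440.
Triangulations of a convex m-gon are counted by C_{m−2}; with m = 17 this is C_15. So Y = C_15 = 9694845.
A balanced arrangement of 5 bracket pairs is a Dyck word of semilength 5, so the count is C_5. So Z = C_5 = 42.
X + Y − Z = 2674440 + 9694845 − 42 = 12369243.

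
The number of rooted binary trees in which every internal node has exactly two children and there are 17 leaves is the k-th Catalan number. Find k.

A full binary tree with L leaves has L−1 internal nodes and is counted by C_{L−1}; L = 17 gives C_16.

16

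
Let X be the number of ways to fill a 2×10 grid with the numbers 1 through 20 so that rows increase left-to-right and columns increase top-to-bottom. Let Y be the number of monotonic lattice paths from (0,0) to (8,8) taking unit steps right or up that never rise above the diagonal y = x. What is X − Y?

15366

By the hook-length formula (or a Dyck-path bijection), SYT of shape 2×10 number C_10. So X = C_10 = 16796.
Sub-diagonal monotone paths from (0,0) to (8,8) biject with Dyck paths of semilength 8, giving C_8. So Y = C_8 = 1430.
X − Y = 16796 − 1430 = 15366.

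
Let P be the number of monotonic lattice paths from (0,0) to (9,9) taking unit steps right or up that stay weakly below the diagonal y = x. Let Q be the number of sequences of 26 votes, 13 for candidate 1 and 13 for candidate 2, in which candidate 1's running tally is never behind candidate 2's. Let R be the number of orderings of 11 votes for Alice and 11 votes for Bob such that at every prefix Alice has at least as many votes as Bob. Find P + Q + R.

Monotone paths in an n×n grid that stay weakly below the diagonal are counted by C_n; here n = 9. So P = C_9 = 4862.
Reading a vote for the leader as '(' and for the other as ')' turns such a sequence into a balanced string of 13 pairs, so the count is C_13. So Q = C_13 = 742900.
Ballot sequences with n votes each where one side never trails are Dyck words, counted by C_n; here n = 11. So R = C_11 = 58786.
P + Q + R = 4862 + 742900 + 58786 = 806548.

806548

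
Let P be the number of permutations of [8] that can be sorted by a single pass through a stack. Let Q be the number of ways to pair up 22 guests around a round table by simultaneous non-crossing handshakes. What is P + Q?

60216

Stack-sortable permutations are exactly the 231-avoiding ones, counted by C_n; here n = 8. So P = C_8 = 1430.
Non-crossing handshake pairings of 2n people are counted by C_n; 22 people gives n = 11. So Q = C_11 = 58786.
P + Q = 1430 + 58786 = 60216.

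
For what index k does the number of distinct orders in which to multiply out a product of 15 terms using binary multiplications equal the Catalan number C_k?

14

Parenthesizations of m factors correspond to full binary trees with m leaves, counted by C_{m−1}; m = 15 gives C_14.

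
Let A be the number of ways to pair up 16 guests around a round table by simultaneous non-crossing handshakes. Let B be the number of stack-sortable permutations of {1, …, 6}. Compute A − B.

1298

Non-crossing handshake pairings of 2n people are counted by C_n; 16 people gives n = 8. So A = C_8 = 1430.
Stack-sortable permutations are exactly the 231-avoiding ones, counted by C_n; here n = 6. So B = C_6 = 132.
A − B = 1430 − 132 = 1298.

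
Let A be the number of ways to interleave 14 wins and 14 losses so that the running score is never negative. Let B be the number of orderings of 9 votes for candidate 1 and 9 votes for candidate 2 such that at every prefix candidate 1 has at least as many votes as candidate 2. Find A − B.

Reading a vote for the leader as '(' and for the other as ')' turns such a sequence into a balanced string of 14 pairs, so the count is C_14. So A = C_14 = 2674440.
Reading a vote for the leader as '(' and for the other as ')' turns such a sequence into a balanced string of 9 pairs, so the count is C_9. So B = C_9 = 4862.
A − B = 2674440 − 4862 = 2669578.

2669578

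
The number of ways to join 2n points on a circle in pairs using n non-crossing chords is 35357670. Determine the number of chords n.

16

Non-crossing pairings of 2n points on a circle are counted by C_n, and C_16 = 35357670.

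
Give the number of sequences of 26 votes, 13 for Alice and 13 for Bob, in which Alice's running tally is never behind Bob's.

742900

Reading a vote for the leader as '(' and for the other as ')' turns such a sequence into a balanced string of 13 pairs, so the count is C_13.
C_13 = C(26,13)/14 = 10400600/14 = 742900.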